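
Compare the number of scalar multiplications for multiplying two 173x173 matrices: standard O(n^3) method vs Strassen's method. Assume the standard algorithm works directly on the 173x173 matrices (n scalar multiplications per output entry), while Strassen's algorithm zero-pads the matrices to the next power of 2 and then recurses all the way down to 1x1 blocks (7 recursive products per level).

Matrix multiplication for 173x173 matrices:

Strassen's algorithm requires power-of-2 dimensions. Pad 173x173 to 256x256 (next power of 2).

Standard algorithm: 173^3 = 5177717 multiplications
Strassen's algorithm: 7^(log2(256)) = 7^8 = 5764801 multiplications
Difference: 5177717 - 5764801 = -587084 (Strassen uses MORE here due to padding overhead — for small or just-over-power-of-2 n, padding can outweigh the per-level savings)

Standard: 5177717 multiplications (173^3). Strassen: 5764801 multiplications (7^8, after padding to 256x256). Strassen reduces 8 recursive multiplications to 7 at each level.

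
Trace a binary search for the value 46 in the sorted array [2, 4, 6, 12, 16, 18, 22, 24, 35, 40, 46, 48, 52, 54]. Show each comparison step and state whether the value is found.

Binary search for 46 in [2, 4, 6, 12, 16, 18, 22, 24, 35, 40, 46, 48, 52, 54]:

lo=0, hi=13, mid=6, arr[mid]=22 -> 22 < 46, search right half
lo=7, hi=13, mid=10, arr[mid]=46 -> Found target at index 10!

Binary search finds 46 at index 10 after 2 comparisons. The search repeatedly halves the search space by comparing with the middle element.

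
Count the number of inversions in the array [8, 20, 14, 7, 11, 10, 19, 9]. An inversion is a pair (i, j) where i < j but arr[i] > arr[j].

Finding inversions in [8, 20, 14, 7, 11, 10, 19, 9]:

(0, 3): arr[0]=8 > arr[3]=7
(1, 2): arr[1]=20 > arr[2]=14
(1, 3): arr[1]=20 > arr[3]=7
(1, 4): arr[1]=20 > arr[4]=11
(1, 5): arr[1]=20 > arr[5]=10
(1, 6): arr[1]=20 > arr[6]=19
(1, 7): arr[1]=20 > arr[7]=9
(2, 3): arr[2]=14 > arr[3]=7
(2, 4): arr[2]=14 > arr[4]=11
(2, 5): arr[2]=14 > arr[5]=10
(2, 7): arr[2]=14 > arr[7]=9
(4, 5): arr[4]=11 > arr[5]=10
(4, 7): arr[4]=11 > arr[7]=9
(5, 7): arr[5]=10 > arr[7]=9
(6, 7): arr[6]=19 > arr[7]=9

Total inversions: 15

The array has 15 inversion(s): (0,3), (1,2), (1,3), (1,4), (1,5), (1,6), (1,7), (2,3), (2,4), (2,5), (2,7), (4,5), (4,7), (5,7), (6,7). Each pair (i,j) satisfies i < j and arr[i] > arr[j].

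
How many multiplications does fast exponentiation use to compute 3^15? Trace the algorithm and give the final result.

Computing 3^15 by squaring (build up from 3^1; each line after the first costs one multiplication):

3^1 = 3
3^2 = (3^1)^2 = 3^2 = 9
3^3 = 3 * 3^2 = 3 * 9 = 27
3^6 = (3^3)^2 = 27^2 = 729
3^7 = 3 * 3^6 = 3 * 729 = 2187
3^14 = (3^7)^2 = 2187^2 = 4782969
3^15 = 3 * 3^14 = 3 * 4782969 = 14348907

Result: 14348907
Multiplications needed: 6 (6 lines after 3^1)

3^15 = 14348907. Using exponentiation by squaring, this requires 6 multiplications. The key idea: if the exponent is even, square the half-power; if odd, multiply by the base once.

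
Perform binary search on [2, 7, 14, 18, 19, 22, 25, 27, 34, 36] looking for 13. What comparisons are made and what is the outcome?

Binary search for 13 in [2, 7, 14, 18, 19, 22, 25, 27, 34, 36]:

lo=0, hi=9, mid=4, arr[mid]=19 -> 19 > 13, search left half
lo=0, hi=3, mid=1, arr[mid]=7 -> 7 < 13, search right half
lo=2, hi=3, mid=2, arr[mid]=14 -> 14 > 13, search left half
lo=2 > hi=1, target 13 not found

Binary search determines that 13 is not in the array after 3 comparisons. The search space was exhausted without finding the target.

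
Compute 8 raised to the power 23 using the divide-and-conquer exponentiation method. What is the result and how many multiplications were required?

Computing 8^23 by squaring (build up from 8^1; each line after the first costs one multiplication):

8^1 = 8
8^2 = (8^1)^2 = 8^2 = 64
8^4 = (8^2)^2 = 64^2 = 4096
8^5 = 8 * 8^4 = 8 * 4096 = 32768
8^10 = (8^5)^2 = 32768^2 = 1073741824
8^11 = 8 * 8^10 = 8 * 1073741824 = 8589934592
8^22 = (8^11)^2 = 8589934592^2 = 73786976294838206464
8^23 = 8 * 8^22 = 8 * 73786976294838206464 = 590295810358705651712

Result: 590295810358705651712
Multiplications needed: 7 (7 lines after 8^1)

8^23 = 590295810358705651712. Using exponentiation by squaring, this requires 7 multiplications. The key idea: if the exponent is even, square the half-power; if odd, multiply by the base once.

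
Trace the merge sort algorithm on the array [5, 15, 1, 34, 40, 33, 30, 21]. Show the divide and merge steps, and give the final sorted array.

Merge sort trace:

Split: [5, 15, 1, 34, 40, 33, 30, 21] -> [5, 15, 1, 34] and [40, 33, 30, 21]
  Split: [5, 15, 1, 34] -> [5, 15] and [1, 34]
    Split: [5, 15] -> [5] and [15]
    Merge: [5] + [15] -> [5, 15]
    Split: [1, 34] -> [1] and [34]
    Merge: [1] + [34] -> [1, 34]
  Merge: [5, 15] + [1, 34] -> [1, 5, 15, 34]
  Split: [40, 33, 30, 21] -> [40, 33] and [30, 21]
    Split: [40, 33] -> [40] and [33]
    Merge: [40] + [33] -> [33, 40]
    Split: [30, 21] -> [30] and [21]
    Merge: [30] + [21] -> [21, 30]
  Merge: [33, 40] + [21, 30] -> [21, 30, 33, 40]
Merge: [1, 5, 15, 34] + [21, 30, 33, 40] -> [1, 5, 15, 21, 30, 33, 34, 40]

Final sorted array: [1, 5, 15, 21, 30, 33, 34, 40]

The merge sort proceeds by recursively splitting the array and merging sorted halves.
After all merges, the sorted array is [1, 5, 15, 21, 30, 33, 34, 40].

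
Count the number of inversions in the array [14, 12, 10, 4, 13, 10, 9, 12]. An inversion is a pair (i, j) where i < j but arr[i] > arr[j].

Finding inversions in [14, 12, 10, 4, 13, 10, 9, 12]:

(0, 1): arr[0]=14 > arr[1]=12
(0, 2): arr[0]=14 > arr[2]=10
(0, 3): arr[0]=14 > arr[3]=4
(0, 4): arr[0]=14 > arr[4]=13
(0, 5): arr[0]=14 > arr[5]=10
(0, 6): arr[0]=14 > arr[6]=9
(0, 7): arr[0]=14 > arr[7]=12
(1, 2): arr[1]=12 > arr[2]=10
(1, 3): arr[1]=12 > arr[3]=4
(1, 5): arr[1]=12 > arr[5]=10
(1, 6): arr[1]=12 > arr[6]=9
(2, 3): arr[2]=10 > arr[3]=4
(2, 6): arr[2]=10 > arr[6]=9
(4, 5): arr[4]=13 > arr[5]=10
(4, 6): arr[4]=13 > arr[6]=9
(4, 7): arr[4]=13 > arr[7]=12
(5, 6): arr[5]=10 > arr[6]=9

Total inversions: 17

The array has 17 inversion(s): (0,1), (0,2), (0,3), (0,4), (0,5), (0,6), (0,7), (1,2), (1,3), (1,5), (1,6), (2,3), (2,6), (4,5), (4,6), (4,7), (5,6). Each pair (i,j) satisfies i < j and arr[i] > arr[j].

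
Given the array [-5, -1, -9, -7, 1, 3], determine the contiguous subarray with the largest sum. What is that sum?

Using Kadane's algorithm on [-5, -1, -9, -7, 1, 3]:

Scanning through the array:
Position 1 (value -1): max_ending_here = -1, max_so_far = -1
Position 2 (value -9): max_ending_here = -9, max_so_far = -1
Position 3 (value -7): max_ending_here = -7, max_so_far = -1
Position 4 (value 1): max_ending_here = 1, max_so_far = 1
Position 5 (value 3): max_ending_here = 4, max_so_far = 4

Maximum subarray: [1, 3]
Maximum sum: 4

The maximum subarray is [1, 3] with sum 4. This subarray runs from index 4 to index 5.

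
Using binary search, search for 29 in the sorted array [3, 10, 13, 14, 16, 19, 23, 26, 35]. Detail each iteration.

Binary search for 29 in [3, 10, 13, 14, 16, 19, 23, 26, 35]:

lo=0, hi=8, mid=4, arr[mid]=16 -> 16 < 29, search right half
lo=5, hi=8, mid=6, arr[mid]=23 -> 23 < 29, search right half
lo=7, hi=8, mid=7, arr[mid]=26 -> 26 < 29, search right half
lo=8, hi=8, mid=8, arr[mid]=35 -> 35 > 29, search left half
lo=8 > hi=7, target 29 not found

Binary search determines that 29 is not in the array after 4 comparisons. The search space was exhausted without finding the target.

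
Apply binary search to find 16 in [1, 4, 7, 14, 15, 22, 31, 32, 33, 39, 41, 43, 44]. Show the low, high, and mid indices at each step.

Binary search for 16 in [1, 4, 7, 14, 15, 22, 31, 32, 33, 39, 41, 43, 44]:

lo=0, hi=12, mid=6, arr[mid]=31 -> 31 > 16, search left half
lo=0, hi=5, mid=2, arr[mid]=7 -> 7 < 16, search right half
lo=3, hi=5, mid=4, arr[mid]=15 -> 15 < 16, search right half
lo=5, hi=5, mid=5, arr[mid]=22 -> 22 > 16, search left half
lo=5 > hi=4, target 16 not found

Binary search determines that 16 is not in the array after 4 comparisons. The search space was exhausted without finding the target.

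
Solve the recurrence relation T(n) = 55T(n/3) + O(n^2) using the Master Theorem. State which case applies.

Master Theorem for T(n) = 55T(n/3) + O(n^2):

a = 55, b = 3, c = 2
log_b(a) = log_3(55) = 3.6476

Case 1: c = 2 < log_3(55) = 3.6476
T(n) = O(n^(log_3 55))

For T(n) = 55T(n/3) + O(n^2): log_3(55) = 3.6476. This is Case 1 of the Master Theorem (c < log_b(a), work dominated by leaves), giving O(n^(log_3 55)).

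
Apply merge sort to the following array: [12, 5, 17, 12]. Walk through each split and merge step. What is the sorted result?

Merge sort trace:

Split: [12, 5, 17, 12] -> [12, 5] and [17, 12]
  Split: [12, 5] -> [12] and [5]
  Merge: [12] + [5] -> [5, 12]
  Split: [17, 12] -> [17] and [12]
  Merge: [17] + [12] -> [12, 17]
Merge: [5, 12] + [12, 17] -> [5, 12, 12, 17]

Final sorted array: [5, 12, 12, 17]

The merge sort proceeds by recursively splitting the array and merging sorted halves.
After all merges, the sorted array is [5, 12, 12, 17].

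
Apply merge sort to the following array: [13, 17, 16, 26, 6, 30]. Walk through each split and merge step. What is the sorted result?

Merge sort trace:

Split: [13, 17, 16, 26, 6, 30] -> [13, 17, 16] and [26, 6, 30]
  Split: [13, 17, 16] -> [13] and [17, 16]
    Split: [17, 16] -> [17] and [16]
    Merge: [17] + [16] -> [16, 17]
  Merge: [13] + [16, 17] -> [13, 16, 17]
  Split: [26, 6, 30] -> [26] and [6, 30]
    Split: [6, 30] -> [6] and [30]
    Merge: [6] + [30] -> [6, 30]
  Merge: [26] + [6, 30] -> [6, 26, 30]
Merge: [13, 16, 17] + [6, 26, 30] -> [6, 13, 16, 17, 26, 30]

Final sorted array: [6, 13, 16, 17, 26, 30]

The merge sort proceeds by recursively splitting the array and merging sorted halves.
After all merges, the sorted array is [6, 13, 16, 17, 26, 30].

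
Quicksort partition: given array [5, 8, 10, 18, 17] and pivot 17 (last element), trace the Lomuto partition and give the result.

Lomuto partition with pivot = 17:

Initial array: [5, 8, 10, 18, 17]

arr[0]=5 <= 17: swap with position 0, array becomes [5, 8, 10, 18, 17]
arr[1]=8 <= 17: swap with position 1, array becomes [5, 8, 10, 18, 17]
arr[2]=10 <= 17: swap with position 2, array becomes [5, 8, 10, 18, 17]
arr[3]=18 > 17: no swap

Place pivot at position 3: [5, 8, 10, 17, 18]
Pivot position: 3

After partitioning with pivot 17, the array becomes [5, 8, 10, 17, 18]. The pivot is placed at index 3. All elements to the left of the pivot are <= 17, and all elements to the right are > 17.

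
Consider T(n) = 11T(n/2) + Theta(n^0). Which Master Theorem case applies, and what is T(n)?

Master Theorem for T(n) = 11T(n/2) + O(n^0):

a = 11, b = 2, c = 0
log_b(a) = log_2(11) = 3.4594

Case 1: c = 0 < log_2(11) = 3.4594
T(n) = O(n^(log_2 11))

For T(n) = 11T(n/2) + O(n^0): log_2(11) = 3.4594. This is Case 1 of the Master Theorem (c < log_b(a), work dominated by leaves), giving O(n^(log_2 11)).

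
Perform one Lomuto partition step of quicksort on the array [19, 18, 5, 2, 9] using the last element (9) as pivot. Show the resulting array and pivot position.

Lomuto partition with pivot = 9:

Initial array: [19, 18, 5, 2, 9]

arr[0]=19 > 9: no swap
arr[1]=18 > 9: no swap
arr[2]=5 <= 9: swap with position 0, array becomes [5, 18, 19, 2, 9]
arr[3]=2 <= 9: swap with position 1, array becomes [5, 2, 19, 18, 9]

Place pivot at position 2: [5, 2, 9, 18, 19]
Pivot position: 2

After partitioning with pivot 9, the array becomes [5, 2, 9, 18, 19]. The pivot is placed at index 2. All elements to the left of the pivot are <= 9, and all elements to the right are > 9.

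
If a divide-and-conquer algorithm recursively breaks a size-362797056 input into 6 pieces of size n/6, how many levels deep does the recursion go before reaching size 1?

For divide and conquer with division factor 6:

Problem sizes at each level:
Level 0: 362797056
Level 1: 60466176
Level 2: 10077696
Level 3: 1679616
Level 4: 279936
Level 5: 46656
Level 6: 7776
Level 7: 1296
Level 8: 216
Level 9: 36
Level 10: 6
Level 11: 1

The root is level 0 and the size-1 base case is level 11 (the tree spans levels 0 through 11, i.e. 12 levels counting the root), so the depth is the number of divisions: log_6(362797056) = 11

The recursion tree depth is log_6(362797056) = 11. At each level, the problem size is divided by 6, so it takes 11 divisions to reduce to a base case of size 1. The algorithm makes 6 recursive calls at each level.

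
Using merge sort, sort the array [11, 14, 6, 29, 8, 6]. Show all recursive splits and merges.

Merge sort trace:

Split: [11, 14, 6, 29, 8, 6] -> [11, 14, 6] and [29, 8, 6]
  Split: [11, 14, 6] -> [11] and [14, 6]
    Split: [14, 6] -> [14] and [6]
    Merge: [14] + [6] -> [6, 14]
  Merge: [11] + [6, 14] -> [6, 11, 14]
  Split: [29, 8, 6] -> [29] and [8, 6]
    Split: [8, 6] -> [8] and [6]
    Merge: [8] + [6] -> [6, 8]
  Merge: [29] + [6, 8] -> [6, 8, 29]
Merge: [6, 11, 14] + [6, 8, 29] -> [6, 6, 8, 11, 14, 29]

Final sorted array: [6, 6, 8, 11, 14, 29]

The merge sort proceeds by recursively splitting the array and merging sorted halves.
After all merges, the sorted array is [6, 6, 8, 11, 14, 29].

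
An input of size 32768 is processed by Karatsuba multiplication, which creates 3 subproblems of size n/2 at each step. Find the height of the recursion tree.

For divide and conquer with division factor 2:

Problem sizes at each level:
Level 0: 32768
Level 1: 16384
Level 2: 8192
Level 3: 4096
Level 4: 2048
Level 5: 1024
Level 6: 512
Level 7: 256
Level 8: 128
Level 9: 64
Level 10: 32
Level 11: 16
Level 12: 8
Level 13: 4
Level 14: 2
Level 15: 1

The root is level 0 and the size-1 base case is level 15 (the tree spans levels 0 through 15, i.e. 16 levels counting the root), so the depth is the number of divisions: log_2(32768) = 15

The recursion tree depth is log_2(32768) = 15. At each level, the problem size is divided by 2, so it takes 15 divisions to reduce to a base case of size 1. The algorithm makes 3 recursive calls at each level.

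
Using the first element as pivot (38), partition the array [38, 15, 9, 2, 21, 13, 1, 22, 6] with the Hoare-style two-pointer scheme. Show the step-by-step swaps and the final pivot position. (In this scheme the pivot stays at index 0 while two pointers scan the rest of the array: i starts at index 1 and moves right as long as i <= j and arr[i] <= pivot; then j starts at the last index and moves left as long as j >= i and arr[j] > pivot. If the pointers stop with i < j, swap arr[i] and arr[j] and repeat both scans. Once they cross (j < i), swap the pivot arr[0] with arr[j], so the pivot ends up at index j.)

Hoare-style two-pointer partition with pivot = 38:

Initial array: [38, 15, 9, 2, 21, 13, 1, 22, 6]

Pointers start at i = 1, j = 8.
i ends at 9, j ends at 8: the pointers have crossed (j < i), so scanning stops.

Swap pivot arr[0] with arr[8] to place pivot at position 8: [6, 15, 9, 2, 21, 13, 1, 22, 38]
Pivot position: 8

After partitioning with pivot 38, the array becomes [6, 15, 9, 2, 21, 13, 1, 22, 38]. The pivot is placed at index 8. All elements to the left of the pivot are <= 38, and all elements to the right are > 38.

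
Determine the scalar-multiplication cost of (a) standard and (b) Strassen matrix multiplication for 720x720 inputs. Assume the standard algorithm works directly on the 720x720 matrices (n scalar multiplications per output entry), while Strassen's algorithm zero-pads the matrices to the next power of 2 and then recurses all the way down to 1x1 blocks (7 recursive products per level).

Matrix multiplication for 720x720 matrices:

Strassen's algorithm requires power-of-2 dimensions. Pad 720x720 to 1024x1024 (next power of 2).

Standard algorithm: 720^3 = 373248000 multiplications
Strassen's algorithm: 7^(log2(1024)) = 7^10 = 282475249 multiplications
Savings: 373248000 - 282475249 = 90772751 multiplications

Standard: 373248000 multiplications (720^3). Strassen: 282475249 multiplications (7^10, after padding to 1024x1024). Strassen reduces 8 recursive multiplications to 7 at each level.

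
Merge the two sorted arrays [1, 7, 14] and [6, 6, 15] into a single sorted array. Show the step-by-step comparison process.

Merging process:

Compare 1 vs 6: take 1 from left. Merged: [1]
Compare 7 vs 6: take 6 from right. Merged: [1, 6]
Compare 7 vs 6: take 6 from right. Merged: [1, 6, 6]
Compare 7 vs 15: take 7 from left. Merged: [1, 6, 6, 7]
Compare 14 vs 15: take 14 from left. Merged: [1, 6, 6, 7, 14]
Append remaining from right: [15]. Merged: [1, 6, 6, 7, 14, 15]

Final merged array: [1, 6, 6, 7, 14, 15]
Total comparisons: 5

The merged array is [1, 6, 6, 7, 14, 15], requiring 5 comparisons. The merge step runs in O(n) time where n is the total number of elements.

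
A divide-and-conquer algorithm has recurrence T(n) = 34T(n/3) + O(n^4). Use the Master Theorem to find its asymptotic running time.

Master Theorem for T(n) = 34T(n/3) + O(n^4):

a = 34, b = 3, c = 4
log_b(a) = log_3(34) = 3.2098

Case 3: c = 4 > log_3(34) = 3.2098
T(n) = O(n^4) = O(n^4)

For T(n) = 34T(n/3) + O(n^4): log_3(34) = 3.2098. This is Case 3 of the Master Theorem (c > log_b(a), work dominated by root), giving O(n^4).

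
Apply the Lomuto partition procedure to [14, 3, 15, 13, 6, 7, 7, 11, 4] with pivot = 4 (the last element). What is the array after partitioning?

Lomuto partition with pivot = 4:

Initial array: [14, 3, 15, 13, 6, 7, 7, 11, 4]

arr[0]=14 > 4: no swap
arr[1]=3 <= 4: swap with position 0, array becomes [3, 14, 15, 13, 6, 7, 7, 11, 4]
arr[2]=15 > 4: no swap
arr[3]=13 > 4: no swap
arr[4]=6 > 4: no swap
arr[5]=7 > 4: no swap
arr[6]=7 > 4: no swap
arr[7]=11 > 4: no swap

Place pivot at position 1: [3, 4, 15, 13, 6, 7, 7, 11, 14]
Pivot position: 1

After partitioning with pivot 4, the array becomes [3, 4, 15, 13, 6, 7, 7, 11, 14]. The pivot is placed at index 1. All elements to the left of the pivot are <= 4, and all elements to the right are > 4.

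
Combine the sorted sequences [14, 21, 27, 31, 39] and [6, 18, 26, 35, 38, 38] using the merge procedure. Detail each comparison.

Merging process:

Compare 14 vs 6: take 6 from right. Merged: [6]
Compare 14 vs 18: take 14 from left. Merged: [6, 14]
Compare 21 vs 18: take 18 from right. Merged: [6, 14, 18]
Compare 21 vs 26: take 21 from left. Merged: [6, 14, 18, 21]
Compare 27 vs 26: take 26 from right. Merged: [6, 14, 18, 21, 26]
Compare 27 vs 35: take 27 from left. Merged: [6, 14, 18, 21, 26, 27]
Compare 31 vs 35: take 31 from left. Merged: [6, 14, 18, 21, 26, 27, 31]
Compare 39 vs 35: take 35 from right. Merged: [6, 14, 18, 21, 26, 27, 31, 35]
Compare 39 vs 38: take 38 from right. Merged: [6, 14, 18, 21, 26, 27, 31, 35, 38]
Compare 39 vs 38: take 38 from right. Merged: [6, 14, 18, 21, 26, 27, 31, 35, 38, 38]
Append remaining from left: [39]. Merged: [6, 14, 18, 21, 26, 27, 31, 35, 38, 38, 39]

Final merged array: [6, 14, 18, 21, 26, 27, 31, 35, 38, 38, 39]
Total comparisons: 10

The merged array is [6, 14, 18, 21, 26, 27, 31, 35, 38, 38, 39], requiring 10 comparisons. The merge step runs in O(n) time where n is the total number of elements.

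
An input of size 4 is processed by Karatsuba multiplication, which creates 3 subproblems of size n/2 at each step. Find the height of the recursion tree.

For divide and conquer with division factor 2:

Problem sizes at each level:
Level 0: 4
Level 1: 2
Level 2: 1

The root is level 0 and the size-1 base case is level 2 (the tree spans levels 0 through 2, i.e. 3 levels counting the root), so the depth is the number of divisions: log_2(4) = 2

The recursion tree depth is log_2(4) = 2. At each level, the problem size is divided by 2, so it takes 2 divisions to reduce to a base case of size 1. The algorithm makes 3 recursive calls at each level.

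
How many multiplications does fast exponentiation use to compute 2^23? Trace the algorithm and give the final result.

Computing 2^23 by squaring (build up from 2^1; each line after the first costs one multiplication):

2^1 = 2
2^2 = (2^1)^2 = 2^2 = 4
2^4 = (2^2)^2 = 4^2 = 16
2^5 = 2 * 2^4 = 2 * 16 = 32
2^10 = (2^5)^2 = 32^2 = 1024
2^11 = 2 * 2^10 = 2 * 1024 = 2048
2^22 = (2^11)^2 = 2048^2 = 4194304
2^23 = 2 * 2^22 = 2 * 4194304 = 8388608

Result: 8388608
Multiplications needed: 7 (7 lines after 2^1)

2^23 = 8388608. Using exponentiation by squaring, this requires 7 multiplications. The key idea: if the exponent is even, square the half-power; if odd, multiply by the base once.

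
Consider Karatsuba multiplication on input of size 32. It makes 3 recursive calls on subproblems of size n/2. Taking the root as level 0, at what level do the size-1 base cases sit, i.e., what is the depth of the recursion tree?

For divide and conquer with division factor 2:

Problem sizes at each level:
Level 0: 32
Level 1: 16
Level 2: 8
Level 3: 4
Level 4: 2
Level 5: 1

The root is level 0 and the size-1 base case is level 5 (the tree spans levels 0 through 5, i.e. 6 levels counting the root), so the depth is the number of divisions: log_2(32) = 5

The recursion tree depth is log_2(32) = 5. At each level, the problem size is divided by 2, so it takes 5 divisions to reduce to a base case of size 1. The algorithm makes 3 recursive calls at each level.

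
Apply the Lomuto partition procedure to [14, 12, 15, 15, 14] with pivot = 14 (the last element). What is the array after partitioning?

Lomuto partition with pivot = 14:

Initial array: [14, 12, 15, 15, 14]

arr[0]=14 <= 14: swap with position 0, array becomes [14, 12, 15, 15, 14]
arr[1]=12 <= 14: swap with position 1, array becomes [14, 12, 15, 15, 14]
arr[2]=15 > 14: no swap
arr[3]=15 > 14: no swap

Place pivot at position 2: [14, 12, 14, 15, 15]
Pivot position: 2

After partitioning with pivot 14, the array becomes [14, 12, 14, 15, 15]. The pivot is placed at index 2. All elements to the left of the pivot are <= 14, and all elements to the right are > 14.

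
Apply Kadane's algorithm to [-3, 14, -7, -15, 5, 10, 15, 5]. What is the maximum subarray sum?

Using Kadane's algorithm on [-3, 14, -7, -15, 5, 10, 15, 5]:

Scanning through the array:
Position 1 (value 14): max_ending_here = 14, max_so_far = 14
Position 2 (value -7): max_ending_here = 7, max_so_far = 14
Position 3 (value -15): max_ending_here = -8, max_so_far = 14
Position 4 (value 5): max_ending_here = 5, max_so_far = 14
Position 5 (value 10): max_ending_here = 15, max_so_far = 15
Position 6 (value 15): max_ending_here = 30, max_so_far = 30
Position 7 (value 5): max_ending_here = 35, max_so_far = 35

Maximum subarray: [5, 10, 15, 5]
Maximum sum: 35

The maximum subarray is [5, 10, 15, 5] with sum 35. This subarray runs from index 4 to index 7.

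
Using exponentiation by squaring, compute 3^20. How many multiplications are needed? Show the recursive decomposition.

Computing 3^20 by squaring (build up from 3^1; each line after the first costs one multiplication):

3^1 = 3
3^2 = (3^1)^2 = 3^2 = 9
3^4 = (3^2)^2 = 9^2 = 81
3^5 = 3 * 3^4 = 3 * 81 = 243
3^10 = (3^5)^2 = 243^2 = 59049
3^20 = (3^10)^2 = 59049^2 = 3486784401

Result: 3486784401
Multiplications needed: 5 (5 lines after 3^1)

3^20 = 3486784401. Using exponentiation by squaring, this requires 5 multiplications. The key idea: if the exponent is even, square the half-power; if odd, multiply by the base once.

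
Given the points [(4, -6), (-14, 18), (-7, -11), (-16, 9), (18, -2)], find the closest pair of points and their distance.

Computing all pairwise distances among 5 points:

d((4, -6), (-14, 18)) = 30.0
d((4, -6), (-7, -11)) = 12.083
d((4, -6), (-16, 9)) = 25.0
d((4, -6), (18, -2)) = 14.5602
d((-14, 18), (-7, -11)) = 29.8329
d((-14, 18), (-16, 9)) = 9.2195 <-- minimum
d((-14, 18), (18, -2)) = 37.7359
d((-7, -11), (-16, 9)) = 21.9317
d((-7, -11), (18, -2)) = 26.5707
d((-16, 9), (18, -2)) = 35.7351

Closest pair: (-14, 18) and (-16, 9) with distance 9.2195

The closest pair is (-14, 18) and (-16, 9) with Euclidean distance 9.2195. For 5 points, brute-force pairwise comparison is shown above. For large n, the divide-and-conquer algorithm (sort by x, recurse on halves, check the dividing strip) achieves O(n log n).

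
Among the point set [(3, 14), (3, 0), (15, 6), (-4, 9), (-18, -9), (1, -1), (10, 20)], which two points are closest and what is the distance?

Computing all pairwise distances among 7 points:

d((3, 14), (3, 0)) = 14.0
d((3, 14), (15, 6)) = 14.4222
d((3, 14), (-4, 9)) = 8.6023
d((3, 14), (-18, -9)) = 31.1448
d((3, 14), (1, -1)) = 15.1327
d((3, 14), (10, 20)) = 9.2195
d((3, 0), (15, 6)) = 13.4164
d((3, 0), (-4, 9)) = 11.4018
d((3, 0), (-18, -9)) = 22.8473
d((3, 0), (1, -1)) = 2.2361 <-- minimum
d((3, 0), (10, 20)) = 21.1896
d((15, 6), (-4, 9)) = 19.2354
d((15, 6), (-18, -9)) = 36.2491
d((15, 6), (1, -1)) = 15.6525
d((15, 6), (10, 20)) = 14.8661
d((-4, 9), (-18, -9)) = 22.8035
d((-4, 9), (1, -1)) = 11.1803
d((-4, 9), (10, 20)) = 17.8045
d((-18, -9), (1, -1)) = 20.6155
d((-18, -9), (10, 20)) = 40.3113
d((1, -1), (10, 20)) = 22.8473

Closest pair: (3, 0) and (1, -1) with distance 2.2361

The closest pair is (3, 0) and (1, -1) with Euclidean distance 2.2361. For 7 points, brute-force pairwise comparison is shown above. For large n, the divide-and-conquer algorithm (sort by x, recurse on halves, check the dividing strip) achieves O(n log n).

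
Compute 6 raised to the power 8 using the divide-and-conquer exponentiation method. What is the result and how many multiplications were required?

Computing 6^8 by squaring (build up from 6^1; each line after the first costs one multiplication):

6^1 = 6
6^2 = (6^1)^2 = 6^2 = 36
6^4 = (6^2)^2 = 36^2 = 1296
6^8 = (6^4)^2 = 1296^2 = 1679616

Result: 1679616
Multiplications needed: 3 (3 lines after 6^1)

6^8 = 1679616. Using exponentiation by squaring, this requires 3 multiplications. The key idea: if the exponent is even, square the half-power; if odd, multiply by the base once.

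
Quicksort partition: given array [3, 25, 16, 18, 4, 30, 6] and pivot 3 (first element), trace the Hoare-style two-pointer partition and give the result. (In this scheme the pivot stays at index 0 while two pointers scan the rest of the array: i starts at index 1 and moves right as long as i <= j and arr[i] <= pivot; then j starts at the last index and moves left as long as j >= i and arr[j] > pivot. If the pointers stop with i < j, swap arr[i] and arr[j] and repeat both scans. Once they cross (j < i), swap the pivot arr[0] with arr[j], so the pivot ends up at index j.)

Hoare-style two-pointer partition with pivot = 3:

Initial array: [3, 25, 16, 18, 4, 30, 6]

Pointers start at i = 1, j = 6.
i ends at 1, j ends at 0: the pointers have crossed (j < i), so scanning stops.

j = 0, so swapping arr[0] with arr[j] leaves the pivot at position 0: [3, 25, 16, 18, 4, 30, 6]
Pivot position: 0

After partitioning with pivot 3, the array becomes [3, 25, 16, 18, 4, 30, 6]. The pivot is placed at index 0. All elements to the left of the pivot are <= 3, and all elements to the right are > 3.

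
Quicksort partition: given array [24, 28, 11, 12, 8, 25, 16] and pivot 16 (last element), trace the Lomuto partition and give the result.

Lomuto partition with pivot = 16:

Initial array: [24, 28, 11, 12, 8, 25, 16]

arr[0]=24 > 16: no swap
arr[1]=28 > 16: no swap
arr[2]=11 <= 16: swap with position 0, array becomes [11, 28, 24, 12, 8, 25, 16]
arr[3]=12 <= 16: swap with position 1, array becomes [11, 12, 24, 28, 8, 25, 16]
arr[4]=8 <= 16: swap with position 2, array becomes [11, 12, 8, 28, 24, 25, 16]
arr[5]=25 > 16: no swap

Place pivot at position 3: [11, 12, 8, 16, 24, 25, 28]
Pivot position: 3

After partitioning with pivot 16, the array becomes [11, 12, 8, 16, 24, 25, 28]. The pivot is placed at index 3. All elements to the left of the pivot are <= 16, and all elements to the right are > 16.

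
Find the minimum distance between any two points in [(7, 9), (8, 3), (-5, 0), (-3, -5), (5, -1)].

Computing all pairwise distances among 5 points:

d((7, 9), (8, 3)) = 6.0828
d((7, 9), (-5, 0)) = 15.0
d((7, 9), (-3, -5)) = 17.2047
d((7, 9), (5, -1)) = 10.198
d((8, 3), (-5, 0)) = 13.3417
d((8, 3), (-3, -5)) = 13.6015
d((8, 3), (5, -1)) = 5.0 <-- minimum
d((-5, 0), (-3, -5)) = 5.3852
d((-5, 0), (5, -1)) = 10.0499
d((-3, -5), (5, -1)) = 8.9443

Closest pair: (8, 3) and (5, -1) with distance 5.0

The closest pair is (8, 3) and (5, -1) with Euclidean distance 5.0. For 5 points, brute-force pairwise comparison is shown above. For large n, the divide-and-conquer algorithm (sort by x, recurse on halves, check the dividing strip) achieves O(n log n).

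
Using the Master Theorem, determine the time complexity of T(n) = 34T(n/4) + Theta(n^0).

Master Theorem for T(n) = 34T(n/4) + O(n^0):

a = 34, b = 4, c = 0
log_b(a) = log_4(34) = 2.5437

Case 1: c = 0 < log_4(34) = 2.5437
T(n) = O(n^(log_4 34))

For T(n) = 34T(n/4) + O(n^0): log_4(34) = 2.5437. This is Case 1 of the Master Theorem (c < log_b(a), work dominated by leaves), giving O(n^(log_4 34)).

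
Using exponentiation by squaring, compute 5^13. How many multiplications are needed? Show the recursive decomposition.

Computing 5^13 by squaring (build up from 5^1; each line after the first costs one multiplication):

5^1 = 5
5^2 = (5^1)^2 = 5^2 = 25
5^3 = 5 * 5^2 = 5 * 25 = 125
5^6 = (5^3)^2 = 125^2 = 15625
5^12 = (5^6)^2 = 15625^2 = 244140625
5^13 = 5 * 5^12 = 5 * 244140625 = 1220703125

Result: 1220703125
Multiplications needed: 5 (5 lines after 5^1)

5^13 = 1220703125. Using exponentiation by squaring, this requires 5 multiplications. The key idea: if the exponent is even, square the half-power; if odd, multiply by the base once.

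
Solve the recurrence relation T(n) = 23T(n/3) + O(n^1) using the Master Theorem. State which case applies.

Master Theorem for T(n) = 23T(n/3) + O(n^1):

a = 23, b = 3, c = 1
log_b(a) = log_3(23) = 2.8540

Case 1: c = 1 < log_3(23) = 2.8540
T(n) = O(n^(log_3 23))

For T(n) = 23T(n/3) + O(n^1): log_3(23) = 2.8540. This is Case 1 of the Master Theorem (c < log_b(a), work dominated by leaves), giving O(n^(log_3 23)).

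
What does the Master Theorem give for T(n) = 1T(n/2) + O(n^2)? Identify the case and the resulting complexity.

Master Theorem for T(n) = 1T(n/2) + O(n^2):

a = 1, b = 2, c = 2
log_b(a) = log_2(1) = 0.0000

Case 3: c = 2 > log_2(1) = 0.0000
T(n) = O(n^2) = O(n^2)

For T(n) = 1T(n/2) + O(n^2): log_2(1) = 0.0000. This is Case 3 of the Master Theorem (c > log_b(a), work dominated by root), giving O(n^2).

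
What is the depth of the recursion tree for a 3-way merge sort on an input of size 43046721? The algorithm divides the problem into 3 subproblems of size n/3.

For divide and conquer with division factor 3:

Problem sizes at each level:
Level 0: 43046721
Level 1: 14348907
Level 2: 4782969
Level 3: 1594323
Level 4: 531441
Level 5: 177147
Level 6: 59049
Level 7: 19683
Level 8: 6561
Level 9: 2187
Level 10: 729
Level 11: 243
Level 12: 81
Level 13: 27
Level 14: 9
Level 15: 3
Level 16: 1

The root is level 0 and the size-1 base case is level 16 (the tree spans levels 0 through 16, i.e. 17 levels counting the root), so the depth is the number of divisions: log_3(43046721) = 16

The recursion tree depth is log_3(43046721) = 16. At each level, the problem size is divided by 3, so it takes 16 divisions to reduce to a base case of size 1. The algorithm makes 3 recursive calls at each level.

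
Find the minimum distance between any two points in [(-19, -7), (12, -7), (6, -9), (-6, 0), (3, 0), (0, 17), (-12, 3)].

Computing all pairwise distances among 7 points:

d((-19, -7), (12, -7)) = 31.0
d((-19, -7), (6, -9)) = 25.0799
d((-19, -7), (-6, 0)) = 14.7648
d((-19, -7), (3, 0)) = 23.0868
d((-19, -7), (0, 17)) = 30.6105
d((-19, -7), (-12, 3)) = 12.2066
d((12, -7), (6, -9)) = 6.3246 <-- minimum
d((12, -7), (-6, 0)) = 19.3132
d((12, -7), (3, 0)) = 11.4018
d((12, -7), (0, 17)) = 26.8328
d((12, -7), (-12, 3)) = 26.0
d((6, -9), (-6, 0)) = 15.0
d((6, -9), (3, 0)) = 9.4868
d((6, -9), (0, 17)) = 26.6833
d((6, -9), (-12, 3)) = 21.6333
d((-6, 0), (3, 0)) = 9.0
d((-6, 0), (0, 17)) = 18.0278
d((-6, 0), (-12, 3)) = 6.7082
d((3, 0), (0, 17)) = 17.2627
d((3, 0), (-12, 3)) = 15.2971
d((0, 17), (-12, 3)) = 18.4391

Closest pair: (12, -7) and (6, -9) with distance 6.3246

The closest pair is (12, -7) and (6, -9) with Euclidean distance 6.3246. For 7 points, brute-force pairwise comparison is shown above. For large n, the divide-and-conquer algorithm (sort by x, recurse on halves, check the dividing strip) achieves O(n log n).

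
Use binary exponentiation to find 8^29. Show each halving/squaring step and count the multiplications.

Computing 8^29 by squaring (build up from 8^1; each line after the first costs one multiplication):

8^1 = 8
8^2 = (8^1)^2 = 8^2 = 64
8^3 = 8 * 8^2 = 8 * 64 = 512
8^6 = (8^3)^2 = 512^2 = 262144
8^7 = 8 * 8^6 = 8 * 262144 = 2097152
8^14 = (8^7)^2 = 2097152^2 = 4398046511104
8^28 = (8^14)^2 = 4398046511104^2 = 19342813113834066795298816
8^29 = 8 * 8^28 = 8 * 19342813113834066795298816 = 154742504910672534362390528

Result: 154742504910672534362390528
Multiplications needed: 7 (7 lines after 8^1)

8^29 = 154742504910672534362390528. Using exponentiation by squaring, this requires 7 multiplications. The key idea: if the exponent is even, square the half-power; if odd, multiply by the base once.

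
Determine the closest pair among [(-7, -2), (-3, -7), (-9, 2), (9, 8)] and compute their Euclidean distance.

Computing all pairwise distances among 4 points:

d((-7, -2), (-3, -7)) = 6.4031
d((-7, -2), (-9, 2)) = 4.4721 <-- minimum
d((-7, -2), (9, 8)) = 18.868
d((-3, -7), (-9, 2)) = 10.8167
d((-3, -7), (9, 8)) = 19.2094
d((-9, 2), (9, 8)) = 18.9737

Closest pair: (-7, -2) and (-9, 2) with distance 4.4721

The closest pair is (-7, -2) and (-9, 2) with Euclidean distance 4.4721. For 4 points, brute-force pairwise comparison is shown above. For large n, the divide-and-conquer algorithm (sort by x, recurse on halves, check the dividing strip) achieves O(n log n).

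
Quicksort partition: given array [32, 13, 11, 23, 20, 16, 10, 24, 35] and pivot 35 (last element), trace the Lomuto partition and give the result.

Lomuto partition with pivot = 35:

Initial array: [32, 13, 11, 23, 20, 16, 10, 24, 35]

arr[0]=32 <= 35: swap with position 0, array becomes [32, 13, 11, 23, 20, 16, 10, 24, 35]
arr[1]=13 <= 35: swap with position 1, array becomes [32, 13, 11, 23, 20, 16, 10, 24, 35]
arr[2]=11 <= 35: swap with position 2, array becomes [32, 13, 11, 23, 20, 16, 10, 24, 35]
arr[3]=23 <= 35: swap with position 3, array becomes [32, 13, 11, 23, 20, 16, 10, 24, 35]
arr[4]=20 <= 35: swap with position 4, array becomes [32, 13, 11, 23, 20, 16, 10, 24, 35]
arr[5]=16 <= 35: swap with position 5, array becomes [32, 13, 11, 23, 20, 16, 10, 24, 35]
arr[6]=10 <= 35: swap with position 6, array becomes [32, 13, 11, 23, 20, 16, 10, 24, 35]
arr[7]=24 <= 35: swap with position 7, array becomes [32, 13, 11, 23, 20, 16, 10, 24, 35]

Place pivot at position 8: [32, 13, 11, 23, 20, 16, 10, 24, 35]
Pivot position: 8

After partitioning with pivot 35, the array becomes [32, 13, 11, 23, 20, 16, 10, 24, 35]. The pivot is placed at index 8. All elements to the left of the pivot are <= 35, and all elements to the right are > 35.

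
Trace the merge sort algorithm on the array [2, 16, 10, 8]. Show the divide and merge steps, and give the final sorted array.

Merge sort trace:

Split: [2, 16, 10, 8] -> [2, 16] and [10, 8]
  Split: [2, 16] -> [2] and [16]
  Merge: [2] + [16] -> [2, 16]
  Split: [10, 8] -> [10] and [8]
  Merge: [10] + [8] -> [8, 10]
Merge: [2, 16] + [8, 10] -> [2, 8, 10, 16]

Final sorted array: [2, 8, 10, 16]

The merge sort proceeds by recursively splitting the array and merging sorted halves.
After all merges, the sorted array is [2, 8, 10, 16].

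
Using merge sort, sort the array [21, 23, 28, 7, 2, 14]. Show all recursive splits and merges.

Merge sort trace:

Split: [21, 23, 28, 7, 2, 14] -> [21, 23, 28] and [7, 2, 14]
  Split: [21, 23, 28] -> [21] and [23, 28]
    Split: [23, 28] -> [23] and [28]
    Merge: [23] + [28] -> [23, 28]
  Merge: [21] + [23, 28] -> [21, 23, 28]
  Split: [7, 2, 14] -> [7] and [2, 14]
    Split: [2, 14] -> [2] and [14]
    Merge: [2] + [14] -> [2, 14]
  Merge: [7] + [2, 14] -> [2, 7, 14]
Merge: [21, 23, 28] + [2, 7, 14] -> [2, 7, 14, 21, 23, 28]

Final sorted array: [2, 7, 14, 21, 23, 28]

The merge sort proceeds by recursively splitting the array and merging sorted halves.
After all merges, the sorted array is [2, 7, 14, 21, 23, 28].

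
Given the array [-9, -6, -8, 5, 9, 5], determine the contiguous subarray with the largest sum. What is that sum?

Using Kadane's algorithm on [-9, -6, -8, 5, 9, 5]:

Scanning through the array:
Position 1 (value -6): max_ending_here = -6, max_so_far = -6
Position 2 (value -8): max_ending_here = -8, max_so_far = -6
Position 3 (value 5): max_ending_here = 5, max_so_far = 5
Position 4 (value 9): max_ending_here = 14, max_so_far = 14
Position 5 (value 5): max_ending_here = 19, max_so_far = 19

Maximum subarray: [5, 9, 5]
Maximum sum: 19

The maximum subarray is [5, 9, 5] with sum 19. This subarray runs from index 3 to index 5.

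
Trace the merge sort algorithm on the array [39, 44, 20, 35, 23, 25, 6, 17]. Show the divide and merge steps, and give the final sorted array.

Merge sort trace:

Split: [39, 44, 20, 35, 23, 25, 6, 17] -> [39, 44, 20, 35] and [23, 25, 6, 17]
  Split: [39, 44, 20, 35] -> [39, 44] and [20, 35]
    Split: [39, 44] -> [39] and [44]
    Merge: [39] + [44] -> [39, 44]
    Split: [20, 35] -> [20] and [35]
    Merge: [20] + [35] -> [20, 35]
  Merge: [39, 44] + [20, 35] -> [20, 35, 39, 44]
  Split: [23, 25, 6, 17] -> [23, 25] and [6, 17]
    Split: [23, 25] -> [23] and [25]
    Merge: [23] + [25] -> [23, 25]
    Split: [6, 17] -> [6] and [17]
    Merge: [6] + [17] -> [6, 17]
  Merge: [23, 25] + [6, 17] -> [6, 17, 23, 25]
Merge: [20, 35, 39, 44] + [6, 17, 23, 25] -> [6, 17, 20, 23, 25, 35, 39, 44]

Final sorted array: [6, 17, 20, 23, 25, 35, 39, 44]

The merge sort proceeds by recursively splitting the array and merging sorted halves.
After all merges, the sorted array is [6, 17, 20, 23, 25, 35, 39, 44].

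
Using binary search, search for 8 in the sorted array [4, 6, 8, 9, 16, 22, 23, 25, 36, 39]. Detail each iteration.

Binary search for 8 in [4, 6, 8, 9, 16, 22, 23, 25, 36, 39]:

lo=0, hi=9, mid=4, arr[mid]=16 -> 16 > 8, search left half
lo=0, hi=3, mid=1, arr[mid]=6 -> 6 < 8, search right half
lo=2, hi=3, mid=2, arr[mid]=8 -> Found target at index 2!

Binary search finds 8 at index 2 after 3 comparisons. The search repeatedly halves the search space by comparing with the middle element.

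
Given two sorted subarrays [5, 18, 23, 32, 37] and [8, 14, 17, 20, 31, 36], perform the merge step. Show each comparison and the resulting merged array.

Merging process:

Compare 5 vs 8: take 5 from left. Merged: [5]
Compare 18 vs 8: take 8 from right. Merged: [5, 8]
Compare 18 vs 14: take 14 from right. Merged: [5, 8, 14]
Compare 18 vs 17: take 17 from right. Merged: [5, 8, 14, 17]
Compare 18 vs 20: take 18 from left. Merged: [5, 8, 14, 17, 18]
Compare 23 vs 20: take 20 from right. Merged: [5, 8, 14, 17, 18, 20]
Compare 23 vs 31: take 23 from left. Merged: [5, 8, 14, 17, 18, 20, 23]
Compare 32 vs 31: take 31 from right. Merged: [5, 8, 14, 17, 18, 20, 23, 31]
Compare 32 vs 36: take 32 from left. Merged: [5, 8, 14, 17, 18, 20, 23, 31, 32]
Compare 37 vs 36: take 36 from right. Merged: [5, 8, 14, 17, 18, 20, 23, 31, 32, 36]
Append remaining from left: [37]. Merged: [5, 8, 14, 17, 18, 20, 23, 31, 32, 36, 37]

Final merged array: [5, 8, 14, 17, 18, 20, 23, 31, 32, 36, 37]
Total comparisons: 10

The merged array is [5, 8, 14, 17, 18, 20, 23, 31, 32, 36, 37], requiring 10 comparisons. The merge step runs in O(n) time where n is the total number of elements.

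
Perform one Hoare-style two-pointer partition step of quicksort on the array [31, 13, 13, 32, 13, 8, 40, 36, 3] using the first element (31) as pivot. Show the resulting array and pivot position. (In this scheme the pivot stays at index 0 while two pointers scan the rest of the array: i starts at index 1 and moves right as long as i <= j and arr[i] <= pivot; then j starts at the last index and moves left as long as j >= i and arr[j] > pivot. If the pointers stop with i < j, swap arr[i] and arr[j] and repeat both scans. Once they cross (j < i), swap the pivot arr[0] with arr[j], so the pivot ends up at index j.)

Hoare-style two-pointer partition with pivot = 31:

Initial array: [31, 13, 13, 32, 13, 8, 40, 36, 3]

Pointers start at i = 1, j = 8.
i stops at index 3 (arr[3]=32 > 31), j stops at index 8 (arr[8]=3 <= 31): swap arr[3] and arr[8], array becomes [31, 13, 13, 3, 13, 8, 40, 36, 32]
i ends at 6, j ends at 5: the pointers have crossed (j < i), so scanning stops.

Swap pivot arr[0] with arr[5] to place pivot at position 5: [8, 13, 13, 3, 13, 31, 40, 36, 32]
Pivot position: 5

After partitioning with pivot 31, the array becomes [8, 13, 13, 3, 13, 31, 40, 36, 32]. The pivot is placed at index 5. All elements to the left of the pivot are <= 31, and all elements to the right are > 31.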